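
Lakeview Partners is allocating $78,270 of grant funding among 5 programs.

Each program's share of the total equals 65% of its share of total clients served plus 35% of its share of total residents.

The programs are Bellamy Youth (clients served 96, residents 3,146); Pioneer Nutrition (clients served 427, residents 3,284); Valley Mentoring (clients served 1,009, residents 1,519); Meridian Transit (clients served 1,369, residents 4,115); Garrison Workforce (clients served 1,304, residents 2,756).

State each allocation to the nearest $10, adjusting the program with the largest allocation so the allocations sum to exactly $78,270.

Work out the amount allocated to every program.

Bellamy Youth: $6,980 | Pioneer Nutrition: $11,240 | Valley Mentoring: $15,020 | Meridian Transit: $24,160 | Garrison Workforce: $20,870

Totals — clients served 4,205, residents 14,820.
Composite weights (65% clients served + 35% residents): Bellamy Youth 0.0891; Pioneer Nutrition 0.1436; Valley Mentoring 0.1918; Meridian Transit 0.3088; Garrison Workforce 0.2667.
Unrounded shares: Bellamy Youth 6,976.81; Pioneer Nutrition 11,236.61; Valley Mentoring 15,015.54; Meridian Transit 24,169.77; Garrison Workforce 20,871.27.
After rounding ($10): Bellamy Youth $6,980; Pioneer Nutrition $11,240; Valley Mentoring $15,020; Meridian Transit $24,170; Garrison Workforce $20,870. Sum = $78,280.
Difference $78,270 − $78,280 = −$10 applied to largest allocation (Meridian Transit): Meridian Transit becomes $24,160.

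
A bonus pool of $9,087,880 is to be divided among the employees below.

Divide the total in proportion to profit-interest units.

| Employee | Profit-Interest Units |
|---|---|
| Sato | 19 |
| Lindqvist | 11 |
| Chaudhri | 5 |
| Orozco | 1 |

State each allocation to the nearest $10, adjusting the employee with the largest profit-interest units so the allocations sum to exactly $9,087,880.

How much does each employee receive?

Profit-interest units total: 19 + 11 + 5 + 1 = 36.
Unrounded shares: Sato 4,796,381.11; Lindqvist 2,776,852.22; Chaudhri 1,262,205.56; Orozco 252,441.11.
At nearest $10: Sato $4,796,380; Lindqvist $2,776,850; Chaudhri $1,262,210; Orozco $252,440. Sum = $9,087,880.
No rounding difference to absorb.

Sato: $4,796,380 · Lindqvist: $2,776,850 · Chaudhri: $1,262,210 · Orozco: $252,440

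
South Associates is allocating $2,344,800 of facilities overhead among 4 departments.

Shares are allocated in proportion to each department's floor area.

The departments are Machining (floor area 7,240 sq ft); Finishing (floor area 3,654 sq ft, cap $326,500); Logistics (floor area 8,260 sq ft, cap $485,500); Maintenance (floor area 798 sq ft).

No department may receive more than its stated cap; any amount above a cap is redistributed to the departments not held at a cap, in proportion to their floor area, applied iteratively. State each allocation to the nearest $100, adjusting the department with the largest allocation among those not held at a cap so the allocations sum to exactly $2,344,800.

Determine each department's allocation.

Machining: $1,380,600 | Finishing: $326,500 | Logistics: $485,500 | Maintenance: $152,200

Sum of floor area: 19,952.
Proportional shares (ignoring caps): Machining 850,859.66; Finishing 429,425.58; Logistics 970,732.16; Maintenance 93,782.60.
Capped: Finishing ($326,500), Logistics ($485,500); balance $1,532,800 reallocated over remaining floor area 8,038.
Shares after redistribution: Machining 1,380,626.03 → $1,380,600; Maintenance 152,173.97 → $152,200.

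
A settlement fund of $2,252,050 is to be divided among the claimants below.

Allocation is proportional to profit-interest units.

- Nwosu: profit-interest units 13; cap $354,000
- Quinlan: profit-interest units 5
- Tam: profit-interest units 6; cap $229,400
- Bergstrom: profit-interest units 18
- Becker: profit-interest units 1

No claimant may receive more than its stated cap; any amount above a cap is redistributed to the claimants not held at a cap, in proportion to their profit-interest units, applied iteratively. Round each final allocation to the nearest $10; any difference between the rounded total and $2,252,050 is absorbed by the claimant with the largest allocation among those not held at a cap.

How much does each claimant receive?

Profit-interest units total: 43.
Unconstrained shares: Nwosu 680,852.33; Quinlan 261,866.28; Tam 314,239.53; Bergstrom 942,718.60; Becker 52,373.26.
Capped: Nwosu ($354,000), Tam ($229,400); balance $1,668,650 reallocated over remaining profit-interest units 24.
Shares after redistribution: Quinlan 347,635.42 → $347,640; Bergstrom 1,251,487.50 → $1,251,490; Becker 69,527.08 → $69,530.
Rounding difference −$10 applied to Bergstrom → $1,251,480.

Nwosu: $354,000 | Quinlan: $347,640 | Tam: $229,400 | Bergstrom: $1,251,480 | Becker: $69,530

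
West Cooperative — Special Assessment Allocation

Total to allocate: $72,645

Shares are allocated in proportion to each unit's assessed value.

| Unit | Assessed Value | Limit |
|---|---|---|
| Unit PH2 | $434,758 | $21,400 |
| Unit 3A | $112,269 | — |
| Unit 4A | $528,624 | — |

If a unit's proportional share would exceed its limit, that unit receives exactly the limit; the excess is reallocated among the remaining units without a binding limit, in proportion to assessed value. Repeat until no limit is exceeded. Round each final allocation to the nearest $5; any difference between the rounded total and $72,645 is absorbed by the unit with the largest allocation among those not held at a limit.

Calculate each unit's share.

Sum of assessed value: 1,075,651.
Proportional shares (ignoring caps): Unit PH2 29,361.75; Unit 3A 7,582.18; Unit 4A 35,701.07.
Held at cap: Unit PH2 ($21,400); residual $51,245 reallocated over remaining assessed value 640,893.
Redistributed shares: Unit 3A 8,976.89 → $8,975; Unit 4A 42,268.11 → $42,270.

Unit PH2: $21,400 · Unit 3A: $8,975 · Unit 4A: $42,270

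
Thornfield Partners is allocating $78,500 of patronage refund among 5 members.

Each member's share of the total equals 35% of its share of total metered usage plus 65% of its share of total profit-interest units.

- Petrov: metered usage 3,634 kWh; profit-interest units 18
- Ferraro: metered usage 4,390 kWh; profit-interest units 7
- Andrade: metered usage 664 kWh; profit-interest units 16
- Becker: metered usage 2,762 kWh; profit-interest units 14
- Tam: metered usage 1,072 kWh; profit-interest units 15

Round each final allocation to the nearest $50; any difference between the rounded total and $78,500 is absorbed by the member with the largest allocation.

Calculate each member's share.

Petrov: $21,100; Ferraro: $14,750; Andrade: $13,100; Becker: $16,250; Tam: $13,300

Totals — metered usage 12,522, profit-interest units 70.
Composite weights (35% metered usage + 65% profit-interest units): Petrov 0.2687; Ferraro 0.1877; Andrade 0.1671; Becker 0.2072; Tam 0.1692.
Proportional shares: Petrov 21,094.21; Ferraro 14,734.77; Andrade 13,119.76; Becker 16,265.21; Tam 13,286.04.
After rounding ($50): Petrov $21,100; Ferraro $14,750; Andrade $13,100; Becker $16,250; Tam $13,300. Sum = $78,500.
Sum already equals the total — no adjustment.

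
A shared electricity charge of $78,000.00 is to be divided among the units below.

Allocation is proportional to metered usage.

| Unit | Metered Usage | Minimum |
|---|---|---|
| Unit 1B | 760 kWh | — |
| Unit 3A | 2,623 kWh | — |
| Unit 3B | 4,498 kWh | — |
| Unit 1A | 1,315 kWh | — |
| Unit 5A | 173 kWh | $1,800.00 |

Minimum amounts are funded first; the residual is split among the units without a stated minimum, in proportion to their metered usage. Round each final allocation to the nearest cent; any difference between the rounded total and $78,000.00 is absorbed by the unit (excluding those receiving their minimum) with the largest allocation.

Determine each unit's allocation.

Unit 1B: $6,297.52 · Unit 3A: $21,734.73 · Unit 3B: $37,271.38 · Unit 1A: $10,896.37 · Unit 5A: $1,800.00

Fund the minimums — Unit 5A $1,800.00. Balance $76,200.00.
Balance split over remaining metered usage 9,196: Unit 1B 6,297.5207 → $6,297.52; Unit 3A 21,734.7325 → $21,734.73; Unit 3B 37,271.3789 → $37,271.38; Unit 1A 10,896.3680 → $10,896.37.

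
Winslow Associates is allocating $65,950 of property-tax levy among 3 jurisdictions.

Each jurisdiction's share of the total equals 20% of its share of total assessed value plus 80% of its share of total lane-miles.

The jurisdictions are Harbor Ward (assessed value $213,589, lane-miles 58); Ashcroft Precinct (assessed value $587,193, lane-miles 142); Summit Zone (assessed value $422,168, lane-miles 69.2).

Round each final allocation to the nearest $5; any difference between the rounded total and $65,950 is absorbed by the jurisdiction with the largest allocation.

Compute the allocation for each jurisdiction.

Assessed value total 1,222,950; lane-miles total 269.2.
Combined weights (20% assessed value + 80% lane-miles): Harbor Ward 0.2073; Ashcroft Precinct 0.5180; Summit Zone 0.2747.
Pro-rata amounts: Harbor Ward 13,670.95; Ashcroft Precinct 34,163.42; Summit Zone 18,115.63.
After rounding ($5): Harbor Ward $13,670; Ashcroft Precinct $34,165; Summit Zone $18,115. Sum = $65,950.
No rounding difference to absorb.

Harbor Ward: $13,670; Ashcroft Precinct: $34,165; Summit Zone: $18,115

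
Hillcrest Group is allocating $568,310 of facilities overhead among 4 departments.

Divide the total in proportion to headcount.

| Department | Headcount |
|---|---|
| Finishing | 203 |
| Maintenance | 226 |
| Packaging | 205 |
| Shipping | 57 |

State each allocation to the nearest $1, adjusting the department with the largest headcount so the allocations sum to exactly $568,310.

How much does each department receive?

Combined headcount = 691.
Raw shares: Finishing 203/691 × $568,310 = 166,956.48; Maintenance 226/691 × $568,310 = 185,872.74; Packaging 205/691 × $568,310 = 168,601.37; Shipping 57/691 × $568,310 = 46,879.41.
At nearest $1: Finishing $166,956; Maintenance $185,873; Packaging $168,601; Shipping $46,879. Sum = $568,309.
Difference $568,310 − $568,309 = +$1 applied to largest headcount (Maintenance): Maintenance becomes $185,874.

Finishing: $166,956; Maintenance: $185,874; Packaging: $168,601; Shipping: $46,879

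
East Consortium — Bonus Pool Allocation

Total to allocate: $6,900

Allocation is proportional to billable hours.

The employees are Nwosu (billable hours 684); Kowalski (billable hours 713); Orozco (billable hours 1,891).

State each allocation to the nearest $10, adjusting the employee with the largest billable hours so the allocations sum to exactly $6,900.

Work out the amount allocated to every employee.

Nwosu: $1,440 · Kowalski: $1,500 · Orozco: $3,960

Total billable hours = 684 + 713 + 1,891 = 3,288.
Pro-rata amounts: Nwosu 1,435.40; Kowalski 1,496.26; Orozco 3,968.34.
After rounding ($10): Nwosu $1,440; Kowalski $1,500; Orozco $3,970. Sum = $6,910.
Difference $6,900 − $6,910 = −$10 applied to largest billable hours (Orozco): Orozco becomes $3,960.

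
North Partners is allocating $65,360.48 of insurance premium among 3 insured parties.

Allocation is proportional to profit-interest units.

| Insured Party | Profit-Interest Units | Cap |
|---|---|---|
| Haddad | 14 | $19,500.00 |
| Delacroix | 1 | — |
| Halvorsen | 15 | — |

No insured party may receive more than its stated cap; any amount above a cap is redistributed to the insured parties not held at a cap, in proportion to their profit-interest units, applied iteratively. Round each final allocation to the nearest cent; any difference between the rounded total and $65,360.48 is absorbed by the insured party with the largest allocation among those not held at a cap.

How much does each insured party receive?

Profit-interest units total: 30.
Proportional shares (ignoring caps): Haddad 30,501.5573; Delacroix 2,178.6827; Halvorsen 32,680.2400.
Cap binds for Haddad ($19,500.00); balance $45,860.48 reallocated over remaining profit-interest units 16.
Shares after redistribution: Delacroix 2,866.2800 → $2,866.28; Halvorsen 42,994.2000 → $42,994.20.

Haddad: $19,500.00; Delacroix: $2,866.28; Halvorsen: $42,994.20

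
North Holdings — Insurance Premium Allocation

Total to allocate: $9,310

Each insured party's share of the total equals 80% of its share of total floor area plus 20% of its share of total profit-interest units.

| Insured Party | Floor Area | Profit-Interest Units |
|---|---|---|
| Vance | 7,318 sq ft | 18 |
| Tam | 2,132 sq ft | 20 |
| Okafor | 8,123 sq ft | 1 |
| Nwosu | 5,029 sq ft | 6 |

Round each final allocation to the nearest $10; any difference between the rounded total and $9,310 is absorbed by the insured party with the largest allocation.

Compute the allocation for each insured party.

Vance: $3,150; Tam: $1,530; Okafor: $2,720; Nwosu: $1,910

Totals — floor area 22,602, profit-interest units 45.
Combined weights (80% floor area + 20% profit-interest units): Vance 0.3390; Tam 0.1644; Okafor 0.2920; Nwosu 0.2047.
Proportional shares: Vance 3,156.29; Tam 1,530.11; Okafor 2,718.14; Nwosu 1,905.46.
At nearest $10: Vance $3,160; Tam $1,530; Okafor $2,720; Nwosu $1,910. Sum = $9,320.
Difference $9,310 − $9,320 = −$10 applied to largest allocation (Vance): Vance becomes $3,150.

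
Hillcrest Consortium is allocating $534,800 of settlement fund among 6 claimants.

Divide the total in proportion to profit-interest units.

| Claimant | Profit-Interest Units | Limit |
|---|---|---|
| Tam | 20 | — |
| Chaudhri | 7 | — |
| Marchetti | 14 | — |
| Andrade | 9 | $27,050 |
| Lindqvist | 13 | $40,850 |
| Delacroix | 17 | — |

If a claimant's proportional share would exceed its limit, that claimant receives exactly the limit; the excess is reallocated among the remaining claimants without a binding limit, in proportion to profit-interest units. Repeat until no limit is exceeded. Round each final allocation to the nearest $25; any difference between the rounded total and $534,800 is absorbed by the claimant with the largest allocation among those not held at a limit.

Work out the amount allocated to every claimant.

Total profit-interest units = 80.
Pro-rata shares before constraints: Tam 133,700.00; Chaudhri 46,795.00; Marchetti 93,590.00; Andrade 60,165.00; Lindqvist 86,905.00; Delacroix 113,645.00.
Cap binds for Andrade ($27,050), Lindqvist ($40,850); residual $466,900 reallocated over remaining profit-interest units 58.
Remaining shares: Tam 161,000.00 → $161,000; Chaudhri 56,350.00 → $56,350; Marchetti 112,700.00 → $112,700; Delacroix 136,850.00 → $136,850.

Tam: $161,000 | Chaudhri: $56,350 | Marchetti: $112,700 | Andrade: $27,050 | Lindqvist: $40,850 | Delacroix: $136,850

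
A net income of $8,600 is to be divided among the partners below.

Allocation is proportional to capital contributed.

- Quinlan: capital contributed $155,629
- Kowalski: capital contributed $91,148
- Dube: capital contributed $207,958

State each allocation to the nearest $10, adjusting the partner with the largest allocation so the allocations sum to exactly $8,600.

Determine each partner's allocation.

Quinlan: $2,940 · Kowalski: $1,720 · Dube: $3,940

Total capital contributed = 454,735.
Pro-rata amounts: Quinlan 155,629/454,735 × $8,600 = 2,943.27; Kowalski 91,148/454,735 × $8,600 = 1,723.80; Dube 207,958/454,735 × $8,600 = 3,932.93.
After rounding ($10): Quinlan $2,940; Kowalski $1,720; Dube $3,930. Sum = $8,590.
Difference $8,600 − $8,590 = +$10 applied to largest allocation (Dube): Dube becomes $3,940.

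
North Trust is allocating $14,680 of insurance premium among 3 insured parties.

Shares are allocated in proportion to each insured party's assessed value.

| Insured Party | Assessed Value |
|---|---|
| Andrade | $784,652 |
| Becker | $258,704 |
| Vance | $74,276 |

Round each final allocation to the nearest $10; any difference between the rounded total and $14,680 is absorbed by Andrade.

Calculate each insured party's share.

Total assessed value = 1,117,632.
Proportional shares: Andrade 784,652/1,117,632 × $14,680 = 10,306.34; Becker 258,704/1,117,632 × $14,680 = 3,398.05; Vance 74,276/1,117,632 × $14,680 = 975.61.
At nearest $10: Andrade $10,310; Becker $3,400; Vance $980. Sum = $14,690.
Difference $14,680 − $14,690 = −$10 applied to Andrade: Andrade becomes $10,300.

Andrade: $10,300; Becker: $3,400; Vance: $980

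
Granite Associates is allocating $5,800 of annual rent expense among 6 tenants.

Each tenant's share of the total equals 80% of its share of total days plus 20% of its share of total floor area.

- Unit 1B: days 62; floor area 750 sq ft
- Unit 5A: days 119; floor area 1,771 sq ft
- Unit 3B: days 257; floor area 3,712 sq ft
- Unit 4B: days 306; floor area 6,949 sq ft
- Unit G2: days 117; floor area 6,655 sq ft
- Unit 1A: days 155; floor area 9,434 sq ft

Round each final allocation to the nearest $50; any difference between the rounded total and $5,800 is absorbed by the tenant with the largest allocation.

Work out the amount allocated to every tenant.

Unit 1B: $300; Unit 5A: $600; Unit 3B: $1,300; Unit 4B: $1,700; Unit G2: $800; Unit 1A: $1,100

Days total 1,016; floor area total 29,271.
Combined weights (80% days + 20% floor area): Unit 1B 0.0539; Unit 5A 0.1058; Unit 3B 0.2277; Unit 4B 0.2884; Unit G2 0.1376; Unit 1A 0.1865.
Raw shares: Unit 1B 312.87; Unit 5A 613.65; Unit 3B 1,320.81; Unit 4B 1,672.87; Unit G2 798.07; Unit 1A 1,081.74.
After rounding ($50): Unit 1B $300; Unit 5A $600; Unit 3B $1,300; Unit 4B $1,650; Unit G2 $800; Unit 1A $1,100. Sum = $5,750.
Difference $5,800 − $5,750 = +$50 applied to largest allocation (Unit 4B): Unit 4B becomes $1,700.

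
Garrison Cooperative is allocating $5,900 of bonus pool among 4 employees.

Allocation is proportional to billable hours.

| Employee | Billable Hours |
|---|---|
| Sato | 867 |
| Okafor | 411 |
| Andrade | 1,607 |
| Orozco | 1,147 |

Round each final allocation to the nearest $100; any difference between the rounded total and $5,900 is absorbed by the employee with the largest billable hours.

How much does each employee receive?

Sato: $1,300 | Okafor: $600 | Andrade: $2,300 | Orozco: $1,700

Combined billable hours = 4,032.
Proportional shares: Sato 867/4,032 × $5,900 = 1,268.68; Okafor 411/4,032 × $5,900 = 601.41; Andrade 1,607/4,032 × $5,900 = 2,351.51; Orozco 1,147/4,032 × $5,900 = 1,678.40.
After rounding ($100): Sato $1,300; Okafor $600; Andrade $2,400; Orozco $1,700. Sum = $6,000.
Difference $5,900 − $6,000 = −$100 applied to largest billable hours (Andrade): Andrade becomes $2,300.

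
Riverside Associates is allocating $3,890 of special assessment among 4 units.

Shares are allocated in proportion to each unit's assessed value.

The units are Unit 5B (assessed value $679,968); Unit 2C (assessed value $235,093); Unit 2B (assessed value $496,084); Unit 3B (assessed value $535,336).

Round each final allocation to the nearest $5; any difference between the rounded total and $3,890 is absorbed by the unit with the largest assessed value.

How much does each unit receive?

Total assessed value = 679,968 + 235,093 + 496,084 + 535,336 = 1,946,481.
Pro-rata amounts: Unit 5B 1,358.90; Unit 2C 469.83; Unit 2B 991.41; Unit 3B 1,069.86.
At nearest $5: Unit 5B $1,360; Unit 2C $470; Unit 2B $990; Unit 3B $1,070. Sum = $3,890.
No rounding difference to absorb.

Unit 5B: $1,360 | Unit 2C: $470 | Unit 2B: $990 | Unit 3B: $1,070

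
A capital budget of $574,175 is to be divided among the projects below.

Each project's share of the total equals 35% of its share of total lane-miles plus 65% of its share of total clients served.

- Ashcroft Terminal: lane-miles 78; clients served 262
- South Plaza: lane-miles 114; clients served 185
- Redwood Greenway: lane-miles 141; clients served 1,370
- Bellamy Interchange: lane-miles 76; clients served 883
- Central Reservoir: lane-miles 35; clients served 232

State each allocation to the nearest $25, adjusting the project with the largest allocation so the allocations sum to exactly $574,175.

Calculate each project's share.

Lane-miles total 444; clients served total 2,932.
Combined weights (35% lane-miles + 65% clients served): Ashcroft Terminal 0.1196; South Plaza 0.1309; Redwood Greenway 0.4149; Bellamy Interchange 0.2557; Central Reservoir 0.0790.
Unrounded shares: Ashcroft Terminal 68,653.94; South Plaza 75,146.78; Redwood Greenway 238,205.83; Bellamy Interchange 146,795.68; Central Reservoir 45,372.78.
After rounding ($25): Ashcroft Terminal $68,650; South Plaza $75,150; Redwood Greenway $238,200; Bellamy Interchange $146,800; Central Reservoir $45,375. Sum = $574,175.
No rounding difference to absorb.

Ashcroft Terminal: $68,650; South Plaza: $75,150; Redwood Greenway: $238,200; Bellamy Interchange: $146,800; Central Reservoir: $45,375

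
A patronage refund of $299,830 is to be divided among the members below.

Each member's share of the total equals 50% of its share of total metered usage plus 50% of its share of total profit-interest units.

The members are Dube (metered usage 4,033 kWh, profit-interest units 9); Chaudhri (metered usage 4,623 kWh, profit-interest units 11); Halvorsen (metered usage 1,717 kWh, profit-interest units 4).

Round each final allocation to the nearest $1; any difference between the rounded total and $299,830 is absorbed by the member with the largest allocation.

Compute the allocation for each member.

Totals — metered usage 10,373, profit-interest units 24.
Combined weights (50% metered usage + 50% profit-interest units): Dube 0.3819; Chaudhri 0.4520; Halvorsen 0.1661.
Unrounded shares: Dube 114,504.75; Chaudhri 135,524.60; Halvorsen 49,800.65.
Rounded to nearest $1: Dube $114,505; Chaudhri $135,525; Halvorsen $49,801. Sum = $299,831.
Difference $299,830 − $299,831 = −$1 applied to largest allocation (Chaudhri): Chaudhri becomes $135,524.

Dube: $114,505; Chaudhri: $135,524; Halvorsen: $49,801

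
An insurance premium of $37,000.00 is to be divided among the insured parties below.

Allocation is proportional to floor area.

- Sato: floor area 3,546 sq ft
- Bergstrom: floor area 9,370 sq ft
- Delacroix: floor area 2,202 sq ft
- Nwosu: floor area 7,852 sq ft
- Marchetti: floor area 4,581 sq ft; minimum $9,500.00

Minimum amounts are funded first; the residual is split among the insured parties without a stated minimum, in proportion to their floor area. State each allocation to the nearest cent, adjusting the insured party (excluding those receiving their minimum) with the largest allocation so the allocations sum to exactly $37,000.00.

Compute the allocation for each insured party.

Sato: $4,245.32 | Bergstrom: $11,217.90 | Delacroix: $2,636.26 | Nwosu: $9,400.52 | Marchetti: $9,500.00

Fund the minimums — Marchetti $9,500.00. Residual $27,500.00.
Residual split over remaining floor area 22,970: Sato 4,245.3200 → $4,245.32; Bergstrom 11,217.8929 → $11,217.89; Delacroix 2,636.2647 → $2,636.26; Nwosu 9,400.5224 → $9,400.52.
Rounding difference +$0.01 applied to Bergstrom → $11,217.90.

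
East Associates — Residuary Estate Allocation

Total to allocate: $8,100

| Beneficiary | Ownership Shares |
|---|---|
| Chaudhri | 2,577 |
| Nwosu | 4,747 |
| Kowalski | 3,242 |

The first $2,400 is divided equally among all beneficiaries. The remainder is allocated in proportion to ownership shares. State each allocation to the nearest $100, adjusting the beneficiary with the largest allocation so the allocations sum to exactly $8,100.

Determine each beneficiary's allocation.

Chaudhri: $2,200; Nwosu: $3,400; Kowalski: $2,500

Equal tier: $2,400 ÷ 3 = $800 apiece.
Remainder $5,700 by ownership shares (total 10,566): Chaudhri 1,390.20 → $1,400; Nwosu 2,560.85 → $2,600; Kowalski 1,748.95 → $1,700.
Totals: Chaudhri $800 + $1,400 = $2,200; Nwosu $800 + $2,600 = $3,400; Kowalski $800 + $1,700 = $2,500.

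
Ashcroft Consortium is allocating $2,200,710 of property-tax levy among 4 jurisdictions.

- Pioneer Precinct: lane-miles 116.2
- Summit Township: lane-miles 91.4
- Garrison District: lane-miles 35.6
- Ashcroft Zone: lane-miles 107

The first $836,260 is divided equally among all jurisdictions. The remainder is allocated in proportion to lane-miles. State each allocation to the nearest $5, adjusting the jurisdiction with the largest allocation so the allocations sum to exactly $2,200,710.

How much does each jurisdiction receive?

Equal tier: $836,260 ÷ 4 = $209,065 apiece.
Remainder $1,364,450 by lane-miles (total 350.2): Pioneer Precinct 452,738.69 → $452,740; Summit Township 356,112.88 → $356,115; Garrison District 138,704.80 → $138,705; Ashcroft Zone 416,893.63 → $416,895.
Rounding difference −$5 on remainder applied to Pioneer Precinct.
Totals: Pioneer Precinct $209,065 + $452,735 = $661,800; Summit Township $209,065 + $356,115 = $565,180; Garrison District $209,065 + $138,705 = $347,770; Ashcroft Zone $209,065 + $416,895 = $625,960.

Pioneer Precinct: $661,800 · Summit Township: $565,180 · Garrison District: $347,770 · Ashcroft Zone: $625,960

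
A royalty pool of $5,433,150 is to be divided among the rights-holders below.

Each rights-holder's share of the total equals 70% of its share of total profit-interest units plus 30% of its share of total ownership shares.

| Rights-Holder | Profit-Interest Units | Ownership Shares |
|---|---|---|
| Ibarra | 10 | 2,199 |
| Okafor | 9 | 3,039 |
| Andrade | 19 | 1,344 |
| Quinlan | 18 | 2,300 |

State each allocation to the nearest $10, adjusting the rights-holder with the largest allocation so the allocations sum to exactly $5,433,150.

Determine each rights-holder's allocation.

Ibarra: $1,082,680; Okafor: $1,168,920; Andrade: $1,537,010; Quinlan: $1,644,540

Profit-interest units total 56; ownership shares total 8,882.
Composite weights (70% profit-interest units + 30% ownership shares): Ibarra 0.1993; Okafor 0.2151; Andrade 0.2829; Quinlan 0.3027.
Pro-rata amounts: Ibarra 1,082,684.51; Okafor 1,168,919.41; Andrade 1,537,011.95; Quinlan 1,644,534.13.
Rounded to nearest $10: Ibarra $1,082,680; Okafor $1,168,920; Andrade $1,537,010; Quinlan $1,644,530. Sum = $5,433,140.
Difference $5,433,150 − $5,433,140 = +$10 applied to largest allocation (Quinlan): Quinlan becomes $1,644,540.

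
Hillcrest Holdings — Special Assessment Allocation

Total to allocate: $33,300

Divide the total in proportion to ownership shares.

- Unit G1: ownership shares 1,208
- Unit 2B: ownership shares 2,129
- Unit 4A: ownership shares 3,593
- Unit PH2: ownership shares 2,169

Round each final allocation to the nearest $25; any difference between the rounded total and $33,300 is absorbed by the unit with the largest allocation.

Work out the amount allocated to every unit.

Unit G1: $4,425 | Unit 2B: $7,800 | Unit 4A: $13,125 | Unit PH2: $7,950

Combined ownership shares = 9,099.
Proportional shares: Unit G1 1,208/9,099 × $33,300 = 4,420.97; Unit 2B 2,129/9,099 × $33,300 = 7,791.59; Unit 4A 3,593/9,099 × $33,300 = 13,149.46; Unit PH2 2,169/9,099 × $33,300 = 7,937.98.
After rounding ($25): Unit G1 $4,425; Unit 2B $7,800; Unit 4A $13,150; Unit PH2 $7,950. Sum = $33,325.
Difference $33,300 − $33,325 = −$25 applied to largest allocation (Unit 4A): Unit 4A becomes $13,125.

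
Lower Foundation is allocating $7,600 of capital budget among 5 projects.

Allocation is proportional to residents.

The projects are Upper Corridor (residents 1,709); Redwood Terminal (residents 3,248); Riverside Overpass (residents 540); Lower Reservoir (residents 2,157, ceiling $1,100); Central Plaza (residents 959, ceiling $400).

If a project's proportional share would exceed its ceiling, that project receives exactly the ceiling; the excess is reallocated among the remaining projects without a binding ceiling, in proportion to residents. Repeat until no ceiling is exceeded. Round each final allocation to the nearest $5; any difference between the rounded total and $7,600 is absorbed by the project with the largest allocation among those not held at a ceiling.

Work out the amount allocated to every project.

Sum of residents: 8,613.
Pro-rata shares before constraints: Upper Corridor 1,508.00; Redwood Terminal 2,865.99; Riverside Overpass 476.49; Lower Reservoir 1,903.31; Central Plaza 846.21.
Cap binds for Lower Reservoir ($1,100), Central Plaza ($400); residual $6,100 reallocated over remaining residents 5,497.
Remaining shares: Upper Corridor 1,896.47 → $1,895; Redwood Terminal 3,604.29 → $3,605; Riverside Overpass 599.24 → $600.

Upper Corridor: $1,895 | Redwood Terminal: $3,605 | Riverside Overpass: $600 | Lower Reservoir: $1,100 | Central Plaza: $400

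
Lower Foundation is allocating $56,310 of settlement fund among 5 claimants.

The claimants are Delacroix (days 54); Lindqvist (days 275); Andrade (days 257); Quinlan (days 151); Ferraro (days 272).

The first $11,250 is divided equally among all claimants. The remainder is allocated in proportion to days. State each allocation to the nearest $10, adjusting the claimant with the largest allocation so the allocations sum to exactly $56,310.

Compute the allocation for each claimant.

Delacroix: $4,660 · Lindqvist: $14,530 · Andrade: $13,730 · Quinlan: $8,990 · Ferraro: $14,400

$11,250 shared equally gives $2,250 per claimant.
Remainder $45,060 by days (total 1,009): Delacroix 2,411.54 → $2,410; Lindqvist 12,280.97 → $12,280; Andrade 11,477.13 → $11,480; Quinlan 6,743.37 → $6,740; Ferraro 12,147.00 → $12,150.
Totals: Delacroix $2,250 + $2,410 = $4,660; Lindqvist $2,250 + $12,280 = $14,530; Andrade $2,250 + $11,480 = $13,730; Quinlan $2,250 + $6,740 = $8,990; Ferraro $2,250 + $12,150 = $14,400.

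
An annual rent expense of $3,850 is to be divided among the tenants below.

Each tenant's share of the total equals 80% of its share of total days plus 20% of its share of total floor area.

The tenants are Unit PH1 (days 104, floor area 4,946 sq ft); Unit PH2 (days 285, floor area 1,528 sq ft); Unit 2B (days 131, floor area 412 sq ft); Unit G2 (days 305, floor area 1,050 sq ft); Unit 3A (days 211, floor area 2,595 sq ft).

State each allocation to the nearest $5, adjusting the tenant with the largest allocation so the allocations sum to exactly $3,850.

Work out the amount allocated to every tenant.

Unit PH1: $670 | Unit PH2: $960 | Unit 2B: $420 | Unit G2: $985 | Unit 3A: $815

Totals — days 1,036, floor area 10,531.
Composite weights (80% days + 20% floor area): Unit PH1 0.1742; Unit PH2 0.2491; Unit 2B 0.1090; Unit G2 0.2555; Unit 3A 0.2122.
Proportional shares: Unit PH1 670.83; Unit PH2 959.02; Unit 2B 419.58; Unit G2 983.53; Unit 3A 817.04.
At nearest $5: Unit PH1 $670; Unit PH2 $960; Unit 2B $420; Unit G2 $985; Unit 3A $815. Sum = $3,850.
Rounded total matches; no reconciliation needed.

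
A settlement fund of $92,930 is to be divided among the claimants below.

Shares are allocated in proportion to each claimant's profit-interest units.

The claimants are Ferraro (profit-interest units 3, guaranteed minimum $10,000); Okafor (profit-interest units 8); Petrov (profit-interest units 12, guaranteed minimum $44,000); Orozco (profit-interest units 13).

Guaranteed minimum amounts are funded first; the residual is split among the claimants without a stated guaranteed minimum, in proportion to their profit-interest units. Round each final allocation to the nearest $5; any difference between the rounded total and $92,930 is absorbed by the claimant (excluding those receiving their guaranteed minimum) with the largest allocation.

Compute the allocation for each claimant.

Ferraro: $10,000; Okafor: $14,830; Petrov: $44,000; Orozco: $24,100

Guaranteed amounts: Ferraro $10,000; Petrov $44,000. Balance $38,930.
Balance split over remaining profit-interest units 21: Okafor 14,830.48 → $14,830; Orozco 24,099.52 → $24,100.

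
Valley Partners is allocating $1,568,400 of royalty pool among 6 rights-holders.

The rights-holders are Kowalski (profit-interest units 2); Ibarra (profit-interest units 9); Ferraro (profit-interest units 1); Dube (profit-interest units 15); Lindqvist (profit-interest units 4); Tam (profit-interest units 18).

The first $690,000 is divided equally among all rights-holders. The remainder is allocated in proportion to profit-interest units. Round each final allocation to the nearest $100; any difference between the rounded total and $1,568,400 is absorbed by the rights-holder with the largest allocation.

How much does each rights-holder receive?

Equal tier: $690,000 ÷ 6 = $115,000 apiece.
Remainder $878,400 by profit-interest units (total 49): Kowalski 35,853.06 → $35,900; Ibarra 161,338.78 → $161,300; Ferraro 17,926.53 → $17,900; Dube 268,897.96 → $268,900; Lindqvist 71,706.12 → $71,700; Tam 322,677.55 → $322,700.
Totals: Kowalski $115,000 + $35,900 = $150,900; Ibarra $115,000 + $161,300 = $276,300; Ferraro $115,000 + $17,900 = $132,900; Dube $115,000 + $268,900 = $383,900; Lindqvist $115,000 + $71,700 = $186,700; Tam $115,000 + $322,700 = $437,700.

Kowalski: $150,900 · Ibarra: $276,300 · Ferraro: $132,900 · Dube: $383,900 · Lindqvist: $186,700 · Tam: $437,700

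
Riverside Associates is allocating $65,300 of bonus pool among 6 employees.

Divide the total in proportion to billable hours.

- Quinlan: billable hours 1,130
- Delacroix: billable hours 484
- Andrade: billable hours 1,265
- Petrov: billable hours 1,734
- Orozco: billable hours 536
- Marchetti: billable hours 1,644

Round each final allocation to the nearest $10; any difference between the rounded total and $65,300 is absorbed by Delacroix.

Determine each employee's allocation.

Combined billable hours = 6,793.
Proportional shares: Quinlan 1,130/6,793 × $65,300 = 10,862.51; Delacroix 484/6,793 × $65,300 = 4,652.61; Andrade 1,265/6,793 × $65,300 = 12,160.24; Petrov 1,734/6,793 × $65,300 = 16,668.66; Orozco 536/6,793 × $65,300 = 5,152.48; Marchetti 1,644/6,793 × $65,300 = 15,803.50.
After rounding ($10): Quinlan $10,860; Delacroix $4,650; Andrade $12,160; Petrov $16,670; Orozco $5,150; Marchetti $15,800. Sum = $65,290.
Difference $65,300 − $65,290 = +$10 applied to Delacroix: Delacroix becomes $4,660.

Quinlan: $10,860 | Delacroix: $4,660 | Andrade: $12,160 | Petrov: $16,670 | Orozco: $5,150 | Marchetti: $15,800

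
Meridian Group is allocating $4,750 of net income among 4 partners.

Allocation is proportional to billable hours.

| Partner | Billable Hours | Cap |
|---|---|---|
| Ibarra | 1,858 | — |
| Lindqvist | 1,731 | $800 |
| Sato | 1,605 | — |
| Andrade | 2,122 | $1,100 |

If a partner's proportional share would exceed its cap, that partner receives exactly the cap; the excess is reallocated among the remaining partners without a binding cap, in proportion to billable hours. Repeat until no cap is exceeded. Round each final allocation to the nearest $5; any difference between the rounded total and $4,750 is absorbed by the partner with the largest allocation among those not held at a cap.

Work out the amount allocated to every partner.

Ibarra: $1,530 · Lindqvist: $800 · Sato: $1,320 · Andrade: $1,100

Billable hours total: 7,316.
Unconstrained shares: Ibarra 1,206.33; Lindqvist 1,123.87; Sato 1,042.07; Andrade 1,377.73.
Capped: Lindqvist ($800), Andrade ($1,100); residual $2,850 reallocated over remaining billable hours 3,463.
Remaining shares: Ibarra 1,529.11 → $1,530; Sato 1,320.89 → $1,320.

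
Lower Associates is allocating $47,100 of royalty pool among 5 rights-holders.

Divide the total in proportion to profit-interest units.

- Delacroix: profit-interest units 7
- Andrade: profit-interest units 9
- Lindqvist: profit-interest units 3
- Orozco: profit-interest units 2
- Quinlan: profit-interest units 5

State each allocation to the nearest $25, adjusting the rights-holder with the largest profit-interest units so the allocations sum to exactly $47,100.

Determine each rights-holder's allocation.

Sum of profit-interest units: 26.
Pro-rata amounts: Delacroix 7/26 × $47,100 = 12,680.77; Andrade 9/26 × $47,100 = 16,303.85; Lindqvist 3/26 × $47,100 = 5,434.62; Orozco 2/26 × $47,100 = 3,623.08; Quinlan 5/26 × $47,100 = 9,057.69.
Rounded to nearest $25: Delacroix $12,675; Andrade $16,300; Lindqvist $5,425; Orozco $3,625; Quinlan $9,050. Sum = $47,075.
Difference $47,100 − $47,075 = +$25 applied to largest profit-interest units (Andrade): Andrade becomes $16,325.

Delacroix: $12,675 | Andrade: $16,325 | Lindqvist: $5,425 | Orozco: $3,625 | Quinlan: $9,050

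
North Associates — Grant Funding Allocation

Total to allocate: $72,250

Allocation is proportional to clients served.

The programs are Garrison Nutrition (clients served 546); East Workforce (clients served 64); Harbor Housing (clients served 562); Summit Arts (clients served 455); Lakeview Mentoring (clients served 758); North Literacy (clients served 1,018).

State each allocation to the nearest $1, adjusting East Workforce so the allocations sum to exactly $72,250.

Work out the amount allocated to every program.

Clients served total: 3,403.
Proportional shares: Garrison Nutrition 546/3,403 × $72,250 = 11,592.27; East Workforce 64/3,403 × $72,250 = 1,358.80; Harbor Housing 562/3,403 × $72,250 = 11,931.97; Summit Arts 455/3,403 × $72,250 = 9,660.23; Lakeview Mentoring 758/3,403 × $72,250 = 16,093.30; North Literacy 1,018/3,403 × $72,250 = 21,613.43.
Rounded to nearest $1: Garrison Nutrition $11,592; East Workforce $1,359; Harbor Housing $11,932; Summit Arts $9,660; Lakeview Mentoring $16,093; North Literacy $21,613. Sum = $72,249.
Difference $72,250 − $72,249 = +$1 applied to East Workforce: East Workforce becomes $1,360.

Garrison Nutrition: $11,592 · East Workforce: $1,360 · Harbor Housing: $11,932 · Summit Arts: $9,660 · Lakeview Mentoring: $16,093 · North Literacy: $21,613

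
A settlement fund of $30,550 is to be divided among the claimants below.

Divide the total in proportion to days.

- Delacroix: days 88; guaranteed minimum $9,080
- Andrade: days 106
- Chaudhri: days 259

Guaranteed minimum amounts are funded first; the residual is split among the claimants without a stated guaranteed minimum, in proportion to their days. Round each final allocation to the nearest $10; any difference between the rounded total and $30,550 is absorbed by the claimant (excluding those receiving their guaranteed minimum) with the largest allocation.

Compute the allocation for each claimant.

Minimums first: Delacroix $9,080. Residual $21,470.
Residual split over remaining days 365: Andrade 6,235.12 → $6,240; Chaudhri 15,234.88 → $15,230.

Delacroix: $9,080 | Andrade: $6,240 | Chaudhri: $15,230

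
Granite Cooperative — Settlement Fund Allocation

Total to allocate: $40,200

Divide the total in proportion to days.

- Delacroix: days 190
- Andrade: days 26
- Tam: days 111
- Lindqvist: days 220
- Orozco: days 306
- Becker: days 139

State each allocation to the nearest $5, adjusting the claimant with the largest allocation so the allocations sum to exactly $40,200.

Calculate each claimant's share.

Total days = 992.
Proportional shares: Delacroix 190/992 × $40,200 = 7,699.60; Andrade 26/992 × $40,200 = 1,053.63; Tam 111/992 × $40,200 = 4,498.19; Lindqvist 220/992 × $40,200 = 8,915.32; Orozco 306/992 × $40,200 = 12,400.40; Becker 139/992 × $40,200 = 5,632.86.
At nearest $5: Delacroix $7,700; Andrade $1,055; Tam $4,500; Lindqvist $8,915; Orozco $12,400; Becker $5,635. Sum = $40,205.
Difference $40,200 − $40,205 = −$5 applied to largest allocation (Orozco): Orozco becomes $12,395.

Delacroix: $7,700; Andrade: $1,055; Tam: $4,500; Lindqvist: $8,915; Orozco: $12,395; Becker: $5,635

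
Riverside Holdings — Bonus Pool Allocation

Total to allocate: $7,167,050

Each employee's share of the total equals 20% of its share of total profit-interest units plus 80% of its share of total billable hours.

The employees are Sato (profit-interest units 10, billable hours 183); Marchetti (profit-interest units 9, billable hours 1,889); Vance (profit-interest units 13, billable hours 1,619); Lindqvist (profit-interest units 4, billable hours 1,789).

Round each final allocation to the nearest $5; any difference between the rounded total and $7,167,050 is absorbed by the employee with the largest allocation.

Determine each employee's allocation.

Profit-interest units total 36; billable hours total 5,480.
Blended shares (20% profit-interest units + 80% billable hours): Sato 0.0823; Marchetti 0.3258; Vance 0.3086; Lindqvist 0.2834.
Pro-rata amounts: Sato 589,639.54; Marchetti 2,334,784.24; Vance 2,211,555.16; Lindqvist 2,031,071.06.
At nearest $5: Sato $589,640; Marchetti $2,334,785; Vance $2,211,555; Lindqvist $2,031,070. Sum = $7,167,050.
Rounded total matches; no reconciliation needed.

Sato: $589,640; Marchetti: $2,334,785; Vance: $2,211,555; Lindqvist: $2,031,070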